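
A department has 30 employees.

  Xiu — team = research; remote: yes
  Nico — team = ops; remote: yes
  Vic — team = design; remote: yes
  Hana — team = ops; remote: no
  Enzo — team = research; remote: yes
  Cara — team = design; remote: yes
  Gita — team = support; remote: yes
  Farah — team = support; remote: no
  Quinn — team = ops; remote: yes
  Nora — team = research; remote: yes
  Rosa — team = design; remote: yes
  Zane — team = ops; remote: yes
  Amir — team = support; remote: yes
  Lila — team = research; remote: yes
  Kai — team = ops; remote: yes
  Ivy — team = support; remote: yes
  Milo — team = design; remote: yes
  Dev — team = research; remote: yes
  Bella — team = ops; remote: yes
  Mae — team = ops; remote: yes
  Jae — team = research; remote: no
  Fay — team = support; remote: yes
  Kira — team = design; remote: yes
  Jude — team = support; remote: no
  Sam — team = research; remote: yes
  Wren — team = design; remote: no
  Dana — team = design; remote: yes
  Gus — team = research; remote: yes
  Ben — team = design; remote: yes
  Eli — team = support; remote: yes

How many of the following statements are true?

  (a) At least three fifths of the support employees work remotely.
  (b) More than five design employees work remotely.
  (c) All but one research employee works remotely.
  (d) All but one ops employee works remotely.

4

(a) support: |A| = 7, |A ∩ B| = 5; needs |A ∩ B| / |A| ≥ 3/5 — true.
(b) design: |A| = 8, |A ∩ B| = 7; needs |A ∩ B| > 5 — true.
(c) research: |A| = 8, |A ∩ B| = 7; needs |A ∖ B| = 1 — true.
(d) ops: |A| = 7, |A ∩ B| = 6; needs |A ∖ B| = 1 — true.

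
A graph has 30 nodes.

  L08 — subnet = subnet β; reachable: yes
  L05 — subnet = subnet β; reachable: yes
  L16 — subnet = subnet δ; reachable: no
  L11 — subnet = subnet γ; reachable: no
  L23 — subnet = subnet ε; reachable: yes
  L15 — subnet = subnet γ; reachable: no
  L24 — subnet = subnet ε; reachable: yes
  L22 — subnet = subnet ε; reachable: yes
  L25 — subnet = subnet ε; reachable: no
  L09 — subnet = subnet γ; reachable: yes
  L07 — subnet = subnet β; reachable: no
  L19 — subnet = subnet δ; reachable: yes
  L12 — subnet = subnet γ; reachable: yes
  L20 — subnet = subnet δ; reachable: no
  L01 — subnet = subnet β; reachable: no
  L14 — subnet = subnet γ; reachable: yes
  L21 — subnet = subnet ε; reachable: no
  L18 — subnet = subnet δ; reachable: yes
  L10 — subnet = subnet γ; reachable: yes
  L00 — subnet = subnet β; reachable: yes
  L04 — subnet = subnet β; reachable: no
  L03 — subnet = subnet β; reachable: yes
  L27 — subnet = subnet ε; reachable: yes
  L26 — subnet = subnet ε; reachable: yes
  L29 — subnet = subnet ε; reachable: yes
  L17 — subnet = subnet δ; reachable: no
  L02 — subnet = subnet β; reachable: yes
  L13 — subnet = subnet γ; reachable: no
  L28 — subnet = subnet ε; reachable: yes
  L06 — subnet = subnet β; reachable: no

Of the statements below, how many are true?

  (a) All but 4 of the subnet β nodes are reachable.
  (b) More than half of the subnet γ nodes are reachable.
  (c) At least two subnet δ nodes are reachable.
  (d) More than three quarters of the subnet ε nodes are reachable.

4

(a) subnet β: |A| = 9, |A ∩ B| = 5; needs |A ∖ B| = 4 — true.
(b) subnet γ: |A| = 7, |A ∩ B| = 4; needs |A ∩ B| > |A ∖ B| — true.
(c) subnet δ: |A| = 5, |A ∩ B| = 2; needs |A ∩ B| ≥ 2 — true.
(d) subnet ε: |A| = 9, |A ∩ B| = 7; needs |A ∩ B| / |A| > 3/4 — true.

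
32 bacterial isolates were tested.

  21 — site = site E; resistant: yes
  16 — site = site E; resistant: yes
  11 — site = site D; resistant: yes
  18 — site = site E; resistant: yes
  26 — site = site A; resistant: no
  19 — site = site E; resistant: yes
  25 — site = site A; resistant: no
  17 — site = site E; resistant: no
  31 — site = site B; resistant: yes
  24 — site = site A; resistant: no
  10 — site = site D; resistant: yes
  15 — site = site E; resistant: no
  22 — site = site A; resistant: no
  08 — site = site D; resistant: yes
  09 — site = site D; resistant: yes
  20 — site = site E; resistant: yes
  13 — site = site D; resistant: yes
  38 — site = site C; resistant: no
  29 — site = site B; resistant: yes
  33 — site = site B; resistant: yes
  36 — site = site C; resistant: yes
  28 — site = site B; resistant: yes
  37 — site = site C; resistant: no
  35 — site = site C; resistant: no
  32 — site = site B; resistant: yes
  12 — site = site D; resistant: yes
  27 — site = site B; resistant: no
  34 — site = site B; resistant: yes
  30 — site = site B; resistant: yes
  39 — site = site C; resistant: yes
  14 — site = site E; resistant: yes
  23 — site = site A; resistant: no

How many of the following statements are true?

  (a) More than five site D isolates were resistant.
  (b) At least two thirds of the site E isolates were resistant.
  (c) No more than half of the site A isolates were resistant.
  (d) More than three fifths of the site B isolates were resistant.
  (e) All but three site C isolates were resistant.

5

(a) site D: |A| = 6, |A ∩ B| = 6; needs |A ∩ B| > 5 — true.
(b) site E: |A| = 8, |A ∩ B| = 6; needs |A ∩ B| / |A| ≥ 2/3 — true.
(c) site A: |A| = 5, |A ∩ B| = 0; needs |A ∩ B| ≤ |A ∖ B| — true.
(d) site B: |A| = 8, |A ∩ B| = 7; needs |A ∩ B| / |A| > 3/5 — true.
(e) site C: |A| = 5, |A ∩ B| = 2; needs |A ∖ B| = 3 — true.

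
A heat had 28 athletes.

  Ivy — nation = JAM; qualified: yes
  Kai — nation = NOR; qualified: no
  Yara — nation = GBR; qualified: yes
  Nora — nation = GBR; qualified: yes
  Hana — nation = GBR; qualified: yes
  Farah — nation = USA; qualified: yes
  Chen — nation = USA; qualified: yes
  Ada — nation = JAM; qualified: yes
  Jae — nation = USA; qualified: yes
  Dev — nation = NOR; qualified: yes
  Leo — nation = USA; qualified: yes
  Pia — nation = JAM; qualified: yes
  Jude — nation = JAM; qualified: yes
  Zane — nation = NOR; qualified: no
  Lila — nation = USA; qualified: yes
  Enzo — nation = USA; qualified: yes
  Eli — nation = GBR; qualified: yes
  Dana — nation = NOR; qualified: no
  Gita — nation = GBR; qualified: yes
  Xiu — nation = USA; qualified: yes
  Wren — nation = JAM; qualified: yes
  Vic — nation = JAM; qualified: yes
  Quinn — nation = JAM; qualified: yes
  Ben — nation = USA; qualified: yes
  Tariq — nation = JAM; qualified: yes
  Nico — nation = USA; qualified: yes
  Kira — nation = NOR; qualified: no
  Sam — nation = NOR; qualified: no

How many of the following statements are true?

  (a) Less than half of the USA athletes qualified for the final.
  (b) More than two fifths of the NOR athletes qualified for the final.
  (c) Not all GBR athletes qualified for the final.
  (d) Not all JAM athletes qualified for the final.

0

(a) USA: |A| = 9, |A ∩ B| = 9; needs |A ∩ B| < |A ∖ B| — false.
(b) NOR: |A| = 6, |A ∩ B| = 1; needs |A ∩ B| / |A| > 2/5 — false.
(c) GBR: |A| = 5, |A ∩ B| = 5; needs A ⊄ B (|A ∖ B| ≥ 1) — false.
(d) JAM: |A| = 8, |A ∩ B| = 8; needs A ⊄ B (|A ∖ B| ≥ 1) — false.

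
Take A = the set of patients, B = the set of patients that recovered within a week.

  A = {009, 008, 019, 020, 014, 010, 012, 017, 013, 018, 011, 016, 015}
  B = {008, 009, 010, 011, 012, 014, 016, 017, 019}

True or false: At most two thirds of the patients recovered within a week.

'At most two thirds of the patients recovered within a week' holds iff |A ∩ B| / |A| ≤ 2/3.
A (the restrictor) = {009, 008, 019, 020, 014, 010, 012, 017, 013, 018, 011, 016, 015}, |A| = 13.
A ∩ B = {009, 008, 019, 014, 010, 012, 017, 011, 016}, so |A ∩ B| = 9.
A ∖ B = {020, 013, 018, 015}, so |A ∖ B| = 4.
|A ∩ B|/|A| = 9/13, so the statement is false.

False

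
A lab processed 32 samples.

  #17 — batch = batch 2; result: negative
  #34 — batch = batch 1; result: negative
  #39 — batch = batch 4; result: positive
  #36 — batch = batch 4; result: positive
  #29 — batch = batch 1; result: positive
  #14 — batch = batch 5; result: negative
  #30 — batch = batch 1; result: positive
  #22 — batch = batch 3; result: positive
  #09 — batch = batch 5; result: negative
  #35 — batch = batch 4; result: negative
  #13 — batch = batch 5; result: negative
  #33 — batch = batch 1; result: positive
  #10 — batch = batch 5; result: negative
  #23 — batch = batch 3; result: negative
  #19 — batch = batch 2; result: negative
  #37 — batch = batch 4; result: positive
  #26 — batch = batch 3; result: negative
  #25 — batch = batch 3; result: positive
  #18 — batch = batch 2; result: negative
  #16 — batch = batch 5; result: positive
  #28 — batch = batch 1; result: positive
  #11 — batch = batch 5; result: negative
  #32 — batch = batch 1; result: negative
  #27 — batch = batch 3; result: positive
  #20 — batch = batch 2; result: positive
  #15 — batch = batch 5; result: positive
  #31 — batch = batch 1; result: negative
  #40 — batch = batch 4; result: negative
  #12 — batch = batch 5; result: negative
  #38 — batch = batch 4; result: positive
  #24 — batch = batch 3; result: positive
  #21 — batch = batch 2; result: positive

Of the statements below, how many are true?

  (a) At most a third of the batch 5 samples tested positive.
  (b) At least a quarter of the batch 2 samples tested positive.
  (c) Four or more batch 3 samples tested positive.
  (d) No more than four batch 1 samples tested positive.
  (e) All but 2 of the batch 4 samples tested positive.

(a) batch 5: |A| = 8, |A ∩ B| = 2; needs |A ∩ B| / |A| ≤ 1/3 — true.
(b) batch 2: |A| = 5, |A ∩ B| = 2; needs |A ∩ B| / |A| ≥ 1/4 — true.
(c) batch 3: |A| = 6, |A ∩ B| = 4; needs |A ∩ B| ≥ 4 — true.
(d) batch 1: |A| = 7, |A ∩ B| = 4; needs |A ∩ B| ≤ 4 — true.
(e) batch 4: |A| = 6, |A ∩ B| = 4; needs |A ∖ B| = 2 — true.

5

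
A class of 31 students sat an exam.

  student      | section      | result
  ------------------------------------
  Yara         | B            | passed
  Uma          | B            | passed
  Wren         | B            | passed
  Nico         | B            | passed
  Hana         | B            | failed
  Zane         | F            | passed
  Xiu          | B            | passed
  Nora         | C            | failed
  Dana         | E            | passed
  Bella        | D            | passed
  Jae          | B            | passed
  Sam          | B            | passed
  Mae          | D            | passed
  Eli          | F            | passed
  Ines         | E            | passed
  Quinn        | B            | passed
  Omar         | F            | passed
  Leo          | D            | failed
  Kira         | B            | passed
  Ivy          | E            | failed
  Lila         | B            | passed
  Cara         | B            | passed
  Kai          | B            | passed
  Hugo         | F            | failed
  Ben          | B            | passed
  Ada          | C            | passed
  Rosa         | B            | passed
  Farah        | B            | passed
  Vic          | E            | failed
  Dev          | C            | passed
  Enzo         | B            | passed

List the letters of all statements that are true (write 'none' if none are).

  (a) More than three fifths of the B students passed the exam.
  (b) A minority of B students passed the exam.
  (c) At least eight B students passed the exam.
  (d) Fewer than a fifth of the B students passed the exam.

|A| = 17, |A ∩ B| = 16, |A ∖ B| = 1.
(a) |A ∩ B| / |A| > 3/5: holds.
(b) |A ∩ B| < |A ∖ B|: fails.
(c) |A ∩ B| ≥ 8: holds.
(d) |A ∩ B| / |A| < 1/5: fails.

(a), (c)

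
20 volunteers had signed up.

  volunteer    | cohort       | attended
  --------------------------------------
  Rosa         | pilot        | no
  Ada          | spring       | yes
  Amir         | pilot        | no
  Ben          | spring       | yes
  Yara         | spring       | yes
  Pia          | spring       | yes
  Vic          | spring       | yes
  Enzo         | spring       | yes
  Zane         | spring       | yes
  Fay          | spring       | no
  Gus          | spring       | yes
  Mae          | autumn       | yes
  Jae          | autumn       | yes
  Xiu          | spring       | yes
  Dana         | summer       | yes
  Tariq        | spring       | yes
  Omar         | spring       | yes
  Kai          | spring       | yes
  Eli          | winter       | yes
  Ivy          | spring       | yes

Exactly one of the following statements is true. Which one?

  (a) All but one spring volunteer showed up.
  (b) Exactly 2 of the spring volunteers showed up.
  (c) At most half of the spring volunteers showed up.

|A| = 14, |A ∩ B| = 13, |A ∖ B| = 1.
(a) requires |A ∖ B| = 1: true.
(b) requires |A ∩ B| = 2: false.
(c) requires |A ∩ B| ≤ |A ∖ B|: false.

(a)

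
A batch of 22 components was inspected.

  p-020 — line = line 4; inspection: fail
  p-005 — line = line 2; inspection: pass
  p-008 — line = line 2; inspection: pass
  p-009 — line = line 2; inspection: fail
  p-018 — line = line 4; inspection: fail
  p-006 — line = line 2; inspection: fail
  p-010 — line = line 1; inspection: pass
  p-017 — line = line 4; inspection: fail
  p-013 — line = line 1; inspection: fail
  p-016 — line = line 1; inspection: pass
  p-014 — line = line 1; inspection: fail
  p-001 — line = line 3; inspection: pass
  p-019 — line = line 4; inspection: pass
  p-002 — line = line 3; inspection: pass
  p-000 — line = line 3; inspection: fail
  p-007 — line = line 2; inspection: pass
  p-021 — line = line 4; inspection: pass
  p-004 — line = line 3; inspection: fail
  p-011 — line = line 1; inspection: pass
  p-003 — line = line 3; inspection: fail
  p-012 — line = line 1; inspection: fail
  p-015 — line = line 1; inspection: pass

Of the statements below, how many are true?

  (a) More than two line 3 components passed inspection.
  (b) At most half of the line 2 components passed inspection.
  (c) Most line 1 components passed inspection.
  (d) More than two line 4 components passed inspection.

1

(a) line 3: |A| = 5, |A ∩ B| = 2; needs |A ∩ B| > 2 — false.
(b) line 2: |A| = 5, |A ∩ B| = 3; needs |A ∩ B| ≤ |A ∖ B| — false.
(c) line 1: |A| = 7, |A ∩ B| = 4; needs |A ∩ B| > |A ∖ B| — true.
(d) line 4: |A| = 5, |A ∩ B| = 2; needs |A ∩ B| > 2 — false.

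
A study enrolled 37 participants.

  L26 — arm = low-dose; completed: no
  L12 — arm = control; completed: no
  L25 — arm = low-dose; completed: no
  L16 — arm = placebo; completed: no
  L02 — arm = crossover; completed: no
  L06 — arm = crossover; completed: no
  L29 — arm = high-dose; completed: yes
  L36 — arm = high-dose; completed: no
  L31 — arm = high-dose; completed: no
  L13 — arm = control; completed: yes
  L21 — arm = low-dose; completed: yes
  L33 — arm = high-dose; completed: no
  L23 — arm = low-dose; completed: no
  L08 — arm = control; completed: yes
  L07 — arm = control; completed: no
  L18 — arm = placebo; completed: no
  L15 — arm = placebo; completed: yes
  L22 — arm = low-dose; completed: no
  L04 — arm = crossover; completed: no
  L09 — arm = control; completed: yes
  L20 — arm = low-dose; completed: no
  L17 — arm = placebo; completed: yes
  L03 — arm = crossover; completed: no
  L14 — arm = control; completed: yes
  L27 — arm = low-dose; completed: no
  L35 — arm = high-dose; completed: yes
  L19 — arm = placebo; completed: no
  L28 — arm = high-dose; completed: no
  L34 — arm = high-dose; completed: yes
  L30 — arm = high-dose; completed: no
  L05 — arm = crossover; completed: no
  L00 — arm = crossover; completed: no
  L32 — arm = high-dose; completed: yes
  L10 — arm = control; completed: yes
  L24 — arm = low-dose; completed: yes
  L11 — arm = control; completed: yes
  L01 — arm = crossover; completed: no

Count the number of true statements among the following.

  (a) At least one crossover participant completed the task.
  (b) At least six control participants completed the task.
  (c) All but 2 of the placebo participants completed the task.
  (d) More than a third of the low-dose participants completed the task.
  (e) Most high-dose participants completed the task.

(a) crossover: |A| = 7, |A ∩ B| = 0; needs A ∩ B ≠ ∅ (|A ∩ B| ≥ 1) — false.
(b) control: |A| = 8, |A ∩ B| = 6; needs |A ∩ B| ≥ 6 — true.
(c) placebo: |A| = 5, |A ∩ B| = 2; needs |A ∖ B| = 2 — false.
(d) low-dose: |A| = 8, |A ∩ B| = 2; needs |A ∩ B| / |A| > 1/3 — false.
(e) high-dose: |A| = 9, |A ∩ B| = 4; needs |A ∩ B| > |A ∖ B| — false.

1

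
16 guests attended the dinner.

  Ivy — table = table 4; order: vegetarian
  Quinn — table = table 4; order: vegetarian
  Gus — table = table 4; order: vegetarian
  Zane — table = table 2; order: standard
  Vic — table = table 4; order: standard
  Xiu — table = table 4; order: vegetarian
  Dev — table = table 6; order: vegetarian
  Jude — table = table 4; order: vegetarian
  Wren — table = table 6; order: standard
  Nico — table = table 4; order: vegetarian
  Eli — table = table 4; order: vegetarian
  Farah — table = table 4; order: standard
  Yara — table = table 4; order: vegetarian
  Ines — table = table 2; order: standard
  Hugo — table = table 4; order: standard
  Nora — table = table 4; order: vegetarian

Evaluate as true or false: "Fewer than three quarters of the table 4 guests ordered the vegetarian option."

False

The determiner here denotes the relation: |A ∩ B| / |A| < 3/4.
A (the restrictor) = {Ivy, Quinn, Gus, Vic, Xiu, Jude, Nico, Eli, Farah, Yara, Hugo, Nora}, |A| = 12.
A ∩ B = {Ivy, Quinn, Gus, Xiu, Jude, Nico, Eli, Yara, Nora}, so |A ∩ B| = 9.
A ∖ B = {Vic, Farah, Hugo}, so |A ∖ B| = 3.
|A ∩ B|/|A| = 9/12, so the statement is false.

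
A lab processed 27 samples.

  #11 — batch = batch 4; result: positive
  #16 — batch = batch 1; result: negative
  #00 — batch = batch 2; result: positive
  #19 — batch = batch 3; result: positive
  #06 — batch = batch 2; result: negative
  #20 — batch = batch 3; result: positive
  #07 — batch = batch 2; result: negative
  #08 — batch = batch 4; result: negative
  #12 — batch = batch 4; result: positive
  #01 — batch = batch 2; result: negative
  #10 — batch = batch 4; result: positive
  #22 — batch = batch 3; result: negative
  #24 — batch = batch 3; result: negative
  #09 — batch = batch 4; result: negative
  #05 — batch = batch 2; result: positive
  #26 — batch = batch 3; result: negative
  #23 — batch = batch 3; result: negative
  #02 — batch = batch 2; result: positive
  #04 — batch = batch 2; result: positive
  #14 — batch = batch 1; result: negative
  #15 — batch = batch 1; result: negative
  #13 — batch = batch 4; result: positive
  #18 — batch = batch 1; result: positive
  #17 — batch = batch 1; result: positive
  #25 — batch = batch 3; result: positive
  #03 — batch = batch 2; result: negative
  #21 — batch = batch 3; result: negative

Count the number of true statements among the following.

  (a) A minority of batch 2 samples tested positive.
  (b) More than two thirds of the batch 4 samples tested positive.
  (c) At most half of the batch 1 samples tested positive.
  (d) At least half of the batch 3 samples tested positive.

1

(a) batch 2: |A| = 8, |A ∩ B| = 4; needs |A ∩ B| < |A ∖ B| — false.
(b) batch 4: |A| = 6, |A ∩ B| = 4; needs |A ∩ B| / |A| > 2/3 — false.
(c) batch 1: |A| = 5, |A ∩ B| = 2; needs |A ∩ B| ≤ |A ∖ B| — true.
(d) batch 3: |A| = 8, |A ∩ B| = 3; needs |A ∩ B| ≥ |A ∖ B| — false.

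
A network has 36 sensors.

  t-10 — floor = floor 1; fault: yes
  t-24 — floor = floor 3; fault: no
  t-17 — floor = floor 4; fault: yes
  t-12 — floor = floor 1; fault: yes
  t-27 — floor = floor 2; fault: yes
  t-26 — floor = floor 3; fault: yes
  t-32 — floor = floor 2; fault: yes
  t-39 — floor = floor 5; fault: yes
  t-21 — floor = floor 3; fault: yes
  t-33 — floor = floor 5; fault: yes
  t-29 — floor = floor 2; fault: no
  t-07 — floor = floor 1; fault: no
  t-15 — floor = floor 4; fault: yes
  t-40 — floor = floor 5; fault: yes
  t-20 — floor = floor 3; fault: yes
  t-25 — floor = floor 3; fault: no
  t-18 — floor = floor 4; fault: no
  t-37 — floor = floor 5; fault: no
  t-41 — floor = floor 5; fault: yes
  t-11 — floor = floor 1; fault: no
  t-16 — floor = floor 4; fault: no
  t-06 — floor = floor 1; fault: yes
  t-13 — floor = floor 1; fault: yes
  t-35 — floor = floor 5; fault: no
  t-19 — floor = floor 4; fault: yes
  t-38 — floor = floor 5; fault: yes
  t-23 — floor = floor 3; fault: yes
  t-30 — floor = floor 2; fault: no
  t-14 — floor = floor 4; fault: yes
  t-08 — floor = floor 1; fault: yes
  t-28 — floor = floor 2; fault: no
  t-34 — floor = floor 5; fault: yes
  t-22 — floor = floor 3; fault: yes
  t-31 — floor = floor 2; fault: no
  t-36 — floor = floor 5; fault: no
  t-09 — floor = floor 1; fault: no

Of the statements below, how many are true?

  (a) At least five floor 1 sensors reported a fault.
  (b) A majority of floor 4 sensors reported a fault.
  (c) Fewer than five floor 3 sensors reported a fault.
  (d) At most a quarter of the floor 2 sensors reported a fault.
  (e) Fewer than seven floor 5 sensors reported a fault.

(a) floor 1: |A| = 8, |A ∩ B| = 5; needs |A ∩ B| ≥ 5 — true.
(b) floor 4: |A| = 6, |A ∩ B| = 4; needs |A ∩ B| > |A ∖ B| — true.
(c) floor 3: |A| = 7, |A ∩ B| = 5; needs |A ∩ B| < 5 — false.
(d) floor 2: |A| = 6, |A ∩ B| = 2; needs |A ∩ B| / |A| ≤ 1/4 — false.
(e) floor 5: |A| = 9, |A ∩ B| = 6; needs |A ∩ B| < 7 — true.

3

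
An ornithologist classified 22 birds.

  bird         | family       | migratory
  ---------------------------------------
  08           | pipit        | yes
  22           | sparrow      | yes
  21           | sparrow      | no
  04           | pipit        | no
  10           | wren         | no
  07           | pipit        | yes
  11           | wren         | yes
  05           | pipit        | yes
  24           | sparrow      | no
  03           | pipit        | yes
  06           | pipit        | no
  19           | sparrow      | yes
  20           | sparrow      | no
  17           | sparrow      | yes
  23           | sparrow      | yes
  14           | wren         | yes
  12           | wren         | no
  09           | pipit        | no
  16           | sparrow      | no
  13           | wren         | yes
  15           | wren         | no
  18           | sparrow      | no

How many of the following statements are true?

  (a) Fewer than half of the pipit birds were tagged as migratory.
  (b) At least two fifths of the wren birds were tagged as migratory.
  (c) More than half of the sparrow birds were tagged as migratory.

1

(a) pipit: |A| = 7, |A ∩ B| = 4; needs |A ∩ B| < |A ∖ B| — false.
(b) wren: |A| = 6, |A ∩ B| = 3; needs |A ∩ B| / |A| ≥ 2/5 — true.
(c) sparrow: |A| = 9, |A ∩ B| = 4; needs |A ∩ B| > |A ∖ B| — false.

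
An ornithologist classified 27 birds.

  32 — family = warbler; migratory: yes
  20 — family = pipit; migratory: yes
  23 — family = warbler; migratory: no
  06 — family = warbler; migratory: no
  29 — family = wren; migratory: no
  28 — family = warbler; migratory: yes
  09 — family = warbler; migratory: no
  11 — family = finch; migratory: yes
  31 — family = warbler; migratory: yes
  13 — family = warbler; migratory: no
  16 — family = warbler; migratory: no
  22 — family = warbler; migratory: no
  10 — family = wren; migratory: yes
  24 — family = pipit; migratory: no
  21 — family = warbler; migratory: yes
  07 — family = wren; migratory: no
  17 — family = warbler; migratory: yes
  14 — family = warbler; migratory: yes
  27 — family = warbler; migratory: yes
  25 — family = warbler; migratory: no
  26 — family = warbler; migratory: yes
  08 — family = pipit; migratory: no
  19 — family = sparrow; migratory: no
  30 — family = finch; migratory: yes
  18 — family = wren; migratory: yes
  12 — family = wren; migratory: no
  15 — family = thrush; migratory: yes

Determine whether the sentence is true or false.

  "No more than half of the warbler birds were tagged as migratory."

False

The determiner here denotes the relation: |A ∩ B| ≤ |A ∖ B|.
|A| = 15, |A ∩ B| = 8, |A ∖ B| = 7.
8 > 7, so the statement is false.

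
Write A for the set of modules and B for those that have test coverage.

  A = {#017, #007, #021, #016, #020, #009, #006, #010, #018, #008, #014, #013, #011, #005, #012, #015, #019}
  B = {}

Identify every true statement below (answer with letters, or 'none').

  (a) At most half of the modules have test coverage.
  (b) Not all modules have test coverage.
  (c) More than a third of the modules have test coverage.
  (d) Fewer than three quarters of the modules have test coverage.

|A| = 17, |A ∩ B| = 0, |A ∖ B| = 17.
(a) |A ∩ B| ≤ |A ∖ B|: holds.
(b) A ⊄ B (|A ∖ B| ≥ 1): holds.
(c) |A ∩ B| / |A| > 1/3: fails.
(d) |A ∩ B| / |A| < 3/4: holds.

(a), (b), (d)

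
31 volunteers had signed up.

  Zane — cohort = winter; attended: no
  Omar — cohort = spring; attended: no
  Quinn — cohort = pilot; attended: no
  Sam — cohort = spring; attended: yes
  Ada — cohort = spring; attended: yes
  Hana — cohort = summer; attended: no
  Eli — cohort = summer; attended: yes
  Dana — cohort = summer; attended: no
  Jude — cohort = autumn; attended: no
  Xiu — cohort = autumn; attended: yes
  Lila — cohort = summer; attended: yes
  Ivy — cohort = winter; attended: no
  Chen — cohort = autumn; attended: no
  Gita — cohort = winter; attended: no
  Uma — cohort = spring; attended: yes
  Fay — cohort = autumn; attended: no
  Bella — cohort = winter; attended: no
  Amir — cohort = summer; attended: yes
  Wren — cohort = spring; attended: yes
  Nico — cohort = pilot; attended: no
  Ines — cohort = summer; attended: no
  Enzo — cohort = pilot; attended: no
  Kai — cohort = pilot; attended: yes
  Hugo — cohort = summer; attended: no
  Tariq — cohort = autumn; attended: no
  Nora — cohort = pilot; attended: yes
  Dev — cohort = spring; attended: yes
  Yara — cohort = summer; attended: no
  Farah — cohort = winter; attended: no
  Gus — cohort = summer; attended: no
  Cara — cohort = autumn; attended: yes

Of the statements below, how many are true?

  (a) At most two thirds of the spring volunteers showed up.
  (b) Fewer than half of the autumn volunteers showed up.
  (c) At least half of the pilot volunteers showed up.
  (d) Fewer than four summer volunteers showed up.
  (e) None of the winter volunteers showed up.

3

(a) spring: |A| = 6, |A ∩ B| = 5; needs |A ∩ B| / |A| ≤ 2/3 — false.
(b) autumn: |A| = 6, |A ∩ B| = 2; needs |A ∩ B| < |A ∖ B| — true.
(c) pilot: |A| = 5, |A ∩ B| = 2; needs |A ∩ B| ≥ |A ∖ B| — false.
(d) summer: |A| = 9, |A ∩ B| = 3; needs |A ∩ B| < 4 — true.
(e) winter: |A| = 5, |A ∩ B| = 0; needs A ∩ B = ∅ (|A ∩ B| = 0) — true.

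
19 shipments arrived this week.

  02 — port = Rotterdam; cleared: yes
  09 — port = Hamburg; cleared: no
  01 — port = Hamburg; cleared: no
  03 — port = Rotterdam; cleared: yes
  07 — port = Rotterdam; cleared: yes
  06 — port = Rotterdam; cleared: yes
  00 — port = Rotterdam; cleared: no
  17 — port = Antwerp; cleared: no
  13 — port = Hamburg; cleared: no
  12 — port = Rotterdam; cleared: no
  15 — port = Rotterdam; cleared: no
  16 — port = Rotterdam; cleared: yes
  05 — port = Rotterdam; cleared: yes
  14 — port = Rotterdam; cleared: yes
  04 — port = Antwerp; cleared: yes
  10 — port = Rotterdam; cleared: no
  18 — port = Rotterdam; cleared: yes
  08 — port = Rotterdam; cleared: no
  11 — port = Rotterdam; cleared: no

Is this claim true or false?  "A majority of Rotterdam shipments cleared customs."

True

Truth condition: |A ∩ B| > |A ∖ B|.
A (the restrictor) = {02, 03, 07, 06, 00, 12, 15, 16, 05, 14, 10, 18, 08, 11}, |A| = 14.
A ∩ B = {02, 03, 07, 06, 16, 05, 14, 18}, so |A ∩ B| = 8.
A ∖ B = {00, 12, 15, 10, 08, 11}, so |A ∖ B| = 6.
8 > 6, so the statement is true.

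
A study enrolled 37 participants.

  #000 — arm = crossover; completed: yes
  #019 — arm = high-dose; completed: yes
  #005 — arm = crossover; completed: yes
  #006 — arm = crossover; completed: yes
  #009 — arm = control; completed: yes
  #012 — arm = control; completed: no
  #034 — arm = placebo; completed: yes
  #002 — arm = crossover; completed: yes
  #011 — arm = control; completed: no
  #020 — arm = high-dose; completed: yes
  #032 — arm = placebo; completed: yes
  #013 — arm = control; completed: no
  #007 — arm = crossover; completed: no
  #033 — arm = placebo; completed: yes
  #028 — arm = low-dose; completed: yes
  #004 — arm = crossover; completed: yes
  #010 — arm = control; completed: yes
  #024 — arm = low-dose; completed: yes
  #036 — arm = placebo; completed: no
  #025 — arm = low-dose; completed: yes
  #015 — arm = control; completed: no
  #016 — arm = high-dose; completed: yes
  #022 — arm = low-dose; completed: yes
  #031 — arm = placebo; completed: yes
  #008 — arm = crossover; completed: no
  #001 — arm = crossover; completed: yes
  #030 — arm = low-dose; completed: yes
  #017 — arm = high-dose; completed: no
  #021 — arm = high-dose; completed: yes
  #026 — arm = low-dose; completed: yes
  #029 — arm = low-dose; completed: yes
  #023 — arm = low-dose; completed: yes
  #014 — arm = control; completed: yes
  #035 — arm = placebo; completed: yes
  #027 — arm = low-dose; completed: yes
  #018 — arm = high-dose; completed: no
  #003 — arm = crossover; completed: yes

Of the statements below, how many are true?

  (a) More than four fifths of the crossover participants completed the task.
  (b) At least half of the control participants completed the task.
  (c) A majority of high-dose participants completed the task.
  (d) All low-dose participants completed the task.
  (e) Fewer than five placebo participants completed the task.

(a) crossover: |A| = 9, |A ∩ B| = 7; needs |A ∩ B| / |A| > 4/5 — false.
(b) control: |A| = 7, |A ∩ B| = 3; needs |A ∩ B| ≥ |A ∖ B| — false.
(c) high-dose: |A| = 6, |A ∩ B| = 4; needs |A ∩ B| > |A ∖ B| — true.
(d) low-dose: |A| = 9, |A ∩ B| = 9; needs A ⊆ B, i.e. every element of A is in B (|A ∖ B| = 0) — true.
(e) placebo: |A| = 6, |A ∩ B| = 5; needs |A ∩ B| < 5 — false.

2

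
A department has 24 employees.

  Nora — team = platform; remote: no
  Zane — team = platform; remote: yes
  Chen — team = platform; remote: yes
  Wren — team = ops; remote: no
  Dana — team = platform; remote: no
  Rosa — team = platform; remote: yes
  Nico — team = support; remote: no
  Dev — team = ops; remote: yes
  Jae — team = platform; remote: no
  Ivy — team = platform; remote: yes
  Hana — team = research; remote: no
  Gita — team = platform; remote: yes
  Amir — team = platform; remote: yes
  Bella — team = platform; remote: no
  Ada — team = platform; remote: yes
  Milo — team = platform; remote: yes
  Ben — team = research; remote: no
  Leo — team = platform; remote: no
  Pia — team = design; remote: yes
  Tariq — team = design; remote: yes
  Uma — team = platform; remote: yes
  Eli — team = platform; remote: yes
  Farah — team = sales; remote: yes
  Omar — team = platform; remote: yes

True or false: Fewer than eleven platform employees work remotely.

False

The determiner here denotes the relation: |A ∩ B| < 11.
|A| = 16, |A ∩ B| = 11, |A ∖ B| = 5.
|A ∩ B| = 11, so the statement is false.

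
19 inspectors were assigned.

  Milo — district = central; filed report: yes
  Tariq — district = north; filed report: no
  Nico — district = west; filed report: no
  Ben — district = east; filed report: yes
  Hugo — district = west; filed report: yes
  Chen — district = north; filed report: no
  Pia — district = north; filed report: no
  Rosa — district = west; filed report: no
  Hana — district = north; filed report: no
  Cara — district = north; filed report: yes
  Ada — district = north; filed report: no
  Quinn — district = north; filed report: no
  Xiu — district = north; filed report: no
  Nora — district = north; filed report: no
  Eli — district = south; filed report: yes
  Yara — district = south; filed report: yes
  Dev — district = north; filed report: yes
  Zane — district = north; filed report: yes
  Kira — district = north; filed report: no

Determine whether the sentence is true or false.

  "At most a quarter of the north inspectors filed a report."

True

The determiner here denotes the relation: |A ∩ B| / |A| ≤ 1/4.
A (the restrictor) = {Tariq, Chen, Pia, Hana, Cara, Ada, Quinn, Xiu, Nora, Dev, Zane, Kira}, |A| = 12.
A ∩ B = {Cara, Dev, Zane}, so |A ∩ B| = 3.
A ∖ B = {Tariq, Chen, Pia, Hana, Ada, Quinn, Xiu, Nora, Kira}, so |A ∖ B| = 9.
|A ∩ B|/|A| = 3/12, so the statement is true.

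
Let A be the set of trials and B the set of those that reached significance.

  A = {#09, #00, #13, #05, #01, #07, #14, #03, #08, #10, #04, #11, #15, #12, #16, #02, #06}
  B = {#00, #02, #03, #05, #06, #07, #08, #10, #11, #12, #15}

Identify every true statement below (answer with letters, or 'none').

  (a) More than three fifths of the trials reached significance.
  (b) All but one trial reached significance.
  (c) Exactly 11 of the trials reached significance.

|A| = 17, |A ∩ B| = 11, |A ∖ B| = 6.
(a) |A ∩ B| / |A| > 3/5: holds.
(b) |A ∖ B| = 1: fails.
(c) |A ∩ B| = 11: holds.

(a), (c)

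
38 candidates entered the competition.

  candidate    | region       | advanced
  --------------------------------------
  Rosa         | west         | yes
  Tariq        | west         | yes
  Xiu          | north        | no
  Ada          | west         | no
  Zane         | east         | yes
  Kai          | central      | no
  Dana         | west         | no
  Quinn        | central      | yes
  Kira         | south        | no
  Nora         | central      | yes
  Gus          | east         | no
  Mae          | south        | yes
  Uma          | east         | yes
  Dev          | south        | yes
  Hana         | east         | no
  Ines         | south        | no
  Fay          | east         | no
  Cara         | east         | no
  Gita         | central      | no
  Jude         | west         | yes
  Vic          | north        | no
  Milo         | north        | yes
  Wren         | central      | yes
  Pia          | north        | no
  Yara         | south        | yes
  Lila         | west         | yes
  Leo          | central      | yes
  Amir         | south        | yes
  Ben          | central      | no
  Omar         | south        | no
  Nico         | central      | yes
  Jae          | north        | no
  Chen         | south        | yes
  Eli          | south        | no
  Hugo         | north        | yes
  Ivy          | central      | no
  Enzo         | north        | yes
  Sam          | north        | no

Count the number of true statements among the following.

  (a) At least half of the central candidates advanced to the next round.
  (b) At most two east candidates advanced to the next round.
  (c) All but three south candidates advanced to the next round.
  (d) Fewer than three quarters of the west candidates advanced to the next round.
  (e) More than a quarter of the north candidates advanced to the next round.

4

(a) central: |A| = 9, |A ∩ B| = 5; needs |A ∩ B| ≥ |A ∖ B| — true.
(b) east: |A| = 6, |A ∩ B| = 2; needs |A ∩ B| ≤ 2 — true.
(c) south: |A| = 9, |A ∩ B| = 5; needs |A ∖ B| = 3 — false.
(d) west: |A| = 6, |A ∩ B| = 4; needs |A ∩ B| / |A| < 3/4 — true.
(e) north: |A| = 8, |A ∩ B| = 3; needs |A ∩ B| / |A| > 1/4 — true.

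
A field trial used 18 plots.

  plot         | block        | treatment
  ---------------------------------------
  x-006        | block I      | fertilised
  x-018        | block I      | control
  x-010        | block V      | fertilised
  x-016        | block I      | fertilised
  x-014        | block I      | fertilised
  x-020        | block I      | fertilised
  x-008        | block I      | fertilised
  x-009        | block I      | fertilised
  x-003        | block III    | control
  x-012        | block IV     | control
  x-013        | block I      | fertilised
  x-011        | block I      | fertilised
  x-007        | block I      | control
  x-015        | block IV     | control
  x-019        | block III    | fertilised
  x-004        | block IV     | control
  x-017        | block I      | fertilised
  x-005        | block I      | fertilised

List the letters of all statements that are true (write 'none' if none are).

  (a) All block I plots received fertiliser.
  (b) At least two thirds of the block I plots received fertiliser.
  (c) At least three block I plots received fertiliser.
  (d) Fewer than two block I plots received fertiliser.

(b), (c)

|A| = 12, |A ∩ B| = 10, |A ∖ B| = 2.
(a) A ⊆ B, i.e. every element of A is in B (|A ∖ B| = 0): fails.
(b) |A ∩ B| / |A| ≥ 2/3: holds.
(c) |A ∩ B| ≥ 3: holds.
(d) |A ∩ B| < 2: fails.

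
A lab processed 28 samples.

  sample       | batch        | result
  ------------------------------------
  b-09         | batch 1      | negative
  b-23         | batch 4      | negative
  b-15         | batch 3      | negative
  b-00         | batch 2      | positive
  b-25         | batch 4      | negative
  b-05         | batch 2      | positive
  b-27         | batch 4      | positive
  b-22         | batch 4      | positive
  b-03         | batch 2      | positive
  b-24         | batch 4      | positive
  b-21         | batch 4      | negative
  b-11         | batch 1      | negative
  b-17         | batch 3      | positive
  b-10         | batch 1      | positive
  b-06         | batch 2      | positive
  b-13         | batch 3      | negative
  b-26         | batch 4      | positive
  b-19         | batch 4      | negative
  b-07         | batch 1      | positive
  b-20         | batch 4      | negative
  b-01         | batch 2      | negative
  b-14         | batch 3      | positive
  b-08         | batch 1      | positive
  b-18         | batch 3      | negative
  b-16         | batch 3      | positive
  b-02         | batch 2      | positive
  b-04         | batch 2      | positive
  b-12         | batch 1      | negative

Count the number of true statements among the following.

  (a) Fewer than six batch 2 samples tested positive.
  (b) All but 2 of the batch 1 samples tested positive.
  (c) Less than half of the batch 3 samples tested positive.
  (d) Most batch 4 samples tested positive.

(a) batch 2: |A| = 7, |A ∩ B| = 6; needs |A ∩ B| < 6 — false.
(b) batch 1: |A| = 6, |A ∩ B| = 3; needs |A ∖ B| = 2 — false.
(c) batch 3: |A| = 6, |A ∩ B| = 3; needs |A ∩ B| < |A ∖ B| — false.
(d) batch 4: |A| = 9, |A ∩ B| = 4; needs |A ∩ B| > |A ∖ B| — false.

0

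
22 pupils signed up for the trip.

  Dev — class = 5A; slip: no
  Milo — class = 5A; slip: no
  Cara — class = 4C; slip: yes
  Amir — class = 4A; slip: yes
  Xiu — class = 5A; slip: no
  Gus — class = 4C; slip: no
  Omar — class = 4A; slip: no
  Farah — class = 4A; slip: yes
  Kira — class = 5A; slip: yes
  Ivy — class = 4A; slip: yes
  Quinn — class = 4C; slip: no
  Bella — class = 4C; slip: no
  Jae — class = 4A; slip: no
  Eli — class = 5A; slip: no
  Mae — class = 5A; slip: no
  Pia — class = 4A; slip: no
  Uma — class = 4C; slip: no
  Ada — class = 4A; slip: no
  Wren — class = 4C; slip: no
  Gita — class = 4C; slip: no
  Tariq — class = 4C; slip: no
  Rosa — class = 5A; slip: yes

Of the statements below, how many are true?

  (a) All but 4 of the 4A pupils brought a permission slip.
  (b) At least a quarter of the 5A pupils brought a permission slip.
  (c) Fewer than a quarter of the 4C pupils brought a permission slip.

3

(a) 4A: |A| = 7, |A ∩ B| = 3; needs |A ∖ B| = 4 — true.
(b) 5A: |A| = 7, |A ∩ B| = 2; needs |A ∩ B| / |A| ≥ 1/4 — true.
(c) 4C: |A| = 8, |A ∩ B| = 1; needs |A ∩ B| / |A| < 1/4 — true.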